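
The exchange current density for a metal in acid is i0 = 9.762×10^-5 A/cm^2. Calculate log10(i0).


i0 = 9.762×10^-5 A/cm^2
log10(i0) = -4.01

-4.01


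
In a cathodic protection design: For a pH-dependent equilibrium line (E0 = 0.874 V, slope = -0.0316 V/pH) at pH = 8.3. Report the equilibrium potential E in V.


Apply the Pourbaix line equation: E = E0 + slope*pH
E = 0.874 + (-0.0316)*8.3 = 0.874 + (-0.26228) = 0.61172 V
Rounded to 4 decimal places: E = 0.6117 V

0.6117 V


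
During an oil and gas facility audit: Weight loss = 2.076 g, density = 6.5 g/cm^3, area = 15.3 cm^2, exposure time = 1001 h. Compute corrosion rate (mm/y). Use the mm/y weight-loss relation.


Apply the mm/y weight-loss relation: CR = 87600 * W / (D * A * T)
Numerator: 87600 * 2.076 = 181857.6
Denominator: 6.5 * 15.3 * 1001 = 99549.45
CR = 181857.6 / 99549.45 = 1.826807 mm/y

1.826807 mm/y


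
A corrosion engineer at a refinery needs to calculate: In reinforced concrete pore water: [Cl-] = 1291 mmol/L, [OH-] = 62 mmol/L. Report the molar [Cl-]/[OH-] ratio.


Threshold parameter = [Cl-] / [OH-] (molar basis; both in mmol/L, so units cancel)
Ratio = 1291 / 62 = 20.82

20.82


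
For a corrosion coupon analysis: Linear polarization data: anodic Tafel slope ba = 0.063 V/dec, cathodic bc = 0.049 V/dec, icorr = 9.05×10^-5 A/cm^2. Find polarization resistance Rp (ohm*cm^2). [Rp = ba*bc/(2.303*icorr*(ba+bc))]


Apply the Stern-Geary equation: Rp = ba*bc / (2.303*icorr*(ba+bc))
ba*bc = 0.063*0.049 = 0.003087
ba+bc = 0.112; 2.303*icorr*(ba+bc) = 2.303*9.05×10^-5*0.112 = 2.3343208×10^-5
Rp = 0.003087 / 2.3343208×10^-5 = 132.2 ohm*cm^2

132.2 ohm*cm^2


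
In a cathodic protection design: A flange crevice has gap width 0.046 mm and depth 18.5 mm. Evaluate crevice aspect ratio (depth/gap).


Aspect ratio = depth / gap
Ratio = 18.5 / 0.046 = 402.2

402.2


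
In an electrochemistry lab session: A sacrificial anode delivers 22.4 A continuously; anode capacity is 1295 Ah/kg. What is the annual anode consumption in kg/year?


Annual consumption = current * hours per year / capacity
Rate = 22.4 * 8760 / 1295 = 151.5 kg/year

151.5 kg/year


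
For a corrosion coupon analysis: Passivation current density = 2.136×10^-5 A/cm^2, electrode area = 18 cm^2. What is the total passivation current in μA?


I = i_pass * A, then convert A → μA (×10^6)
I = 2.136×10^-5 * 18 * 10^6 = 384.48 μA

384.48 μA


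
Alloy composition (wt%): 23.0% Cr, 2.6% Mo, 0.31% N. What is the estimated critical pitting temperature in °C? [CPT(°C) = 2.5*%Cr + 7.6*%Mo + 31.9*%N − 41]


Apply the ASTM G48 empirical CPT estimate: CPT(°C) = 2.5*%Cr + 7.6*%Mo + 31.9*%N − 41
2.5*23.0 = 57.5; 7.6*2.6 = 19.76; 31.9*0.31 = 9.889
CPT = 57.5 + 19.76 + 9.889 − 41 = 46.149 °C
Rounded to 0.1 °C: CPT ≈ 46.1 °C

46.1 °C


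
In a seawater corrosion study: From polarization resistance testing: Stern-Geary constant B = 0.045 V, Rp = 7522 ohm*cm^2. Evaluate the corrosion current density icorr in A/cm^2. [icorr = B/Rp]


Apply the Stern-Geary relation: icorr = B / Rp
icorr = 0.045 / 7522 = 5.982×10^-6 A/cm^2

5.982×10^-6 A/cm^2


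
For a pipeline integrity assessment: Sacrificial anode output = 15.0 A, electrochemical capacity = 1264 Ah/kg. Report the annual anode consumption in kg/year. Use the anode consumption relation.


Annual consumption = current * hours per year / capacity
Rate = 15.0 * 8760 / 1264 = 104.0 kg/year

104.0 kg/year


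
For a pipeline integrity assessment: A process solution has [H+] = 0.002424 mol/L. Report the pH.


pH = −log10[H+]
pH = −log10(0.002424) = 2.62

2.62


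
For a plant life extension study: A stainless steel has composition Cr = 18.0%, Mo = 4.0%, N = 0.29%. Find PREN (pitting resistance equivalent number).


Apply the PREN formula: PREN = Cr + 3.3*Mo + 16*N
PREN = 18.0 + 3.3*4.0 + 16*0.29
PREN = 18.0 + 13.2 + 4.64 = 35.84

35.84


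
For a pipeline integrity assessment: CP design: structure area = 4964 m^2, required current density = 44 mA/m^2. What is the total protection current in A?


I = area * current density, then convert mA → A (÷1000)
I = 4964 * 44 / 1000 = 218.42 A

218.42 A


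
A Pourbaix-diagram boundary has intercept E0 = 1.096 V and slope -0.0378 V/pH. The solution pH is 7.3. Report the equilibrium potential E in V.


Apply the Pourbaix line equation: E = E0 + slope*pH
E = 1.096 + (-0.0378)*7.3 = 1.096 + (-0.27594) = 0.82006 V
Rounded to 4 decimal places: E = 0.8201 V

0.8201 V


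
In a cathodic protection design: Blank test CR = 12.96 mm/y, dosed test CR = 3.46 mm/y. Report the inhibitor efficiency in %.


Apply the inhibitor-efficiency definition: IE = (CR_blank − CR_inh)/CR_blank × 100
IE = (12.96 − 3.46) / 12.96 × 100
IE = 9.5 / 12.96 × 100 = 73.3 %

73.3 %


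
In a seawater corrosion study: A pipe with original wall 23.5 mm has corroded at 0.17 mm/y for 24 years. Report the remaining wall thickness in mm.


Remaining wall = original − CR × time
t = 23.5 − 0.17*24 = 23.5 − 4.08 = 19.42 mm

19.42 mm


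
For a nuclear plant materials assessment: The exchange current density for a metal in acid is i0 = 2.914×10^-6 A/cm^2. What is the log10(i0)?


i0 = 2.914×10^-6 A/cm^2
log10(i0) = -5.536

-5.536


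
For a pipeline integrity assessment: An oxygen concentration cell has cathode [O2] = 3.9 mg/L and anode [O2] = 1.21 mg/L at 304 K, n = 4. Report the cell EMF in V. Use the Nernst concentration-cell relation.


Apply the Nernst concentration-cell relation: E = (RT/nF)*ln(C_cathode/C_anode)
RT/nF = 8.314*304/(4*96485) = 0.00654883 V
ln(3.9/1.21) = 1.17036
E = 0.00654883 * 1.17036 = 0.00766 V

0.00766 V


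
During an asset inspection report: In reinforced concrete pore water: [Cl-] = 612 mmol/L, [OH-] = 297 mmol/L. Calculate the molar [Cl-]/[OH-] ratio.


Threshold parameter = [Cl-] / [OH-] (molar basis; both in mmol/L, so units cancel)
Ratio = 612 / 297 = 2.06

2.06


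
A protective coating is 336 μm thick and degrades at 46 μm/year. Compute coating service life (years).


Service life = thickness / degradation rate
Life = 336 / 46 = 7.3 years

7.3 years


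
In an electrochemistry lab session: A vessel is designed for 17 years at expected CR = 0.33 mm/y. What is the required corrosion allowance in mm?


Corrosion allowance = CR × design life
CA = 0.33 * 17 = 5.61 mm

5.61 mm


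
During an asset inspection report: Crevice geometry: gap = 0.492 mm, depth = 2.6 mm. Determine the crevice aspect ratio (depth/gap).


Aspect ratio = depth / gap
Ratio = 2.6 / 0.492 = 5.3

5.3


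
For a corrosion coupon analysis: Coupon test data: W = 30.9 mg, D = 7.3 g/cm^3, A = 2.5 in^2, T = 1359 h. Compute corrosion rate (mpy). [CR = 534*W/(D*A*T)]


Apply the mpy weight-loss relation: CR = 534 * W / (D * A * T)
Numerator: 534 * 30.9 = 16500.6
Denominator: 7.3 * 2.5 * 1359 = 24801.75
CR = 16500.6 / 24801.75 = 0.6653 mpy

0.6653 mpy


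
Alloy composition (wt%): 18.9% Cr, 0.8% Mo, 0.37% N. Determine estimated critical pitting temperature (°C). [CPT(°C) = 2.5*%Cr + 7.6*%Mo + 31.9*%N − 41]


Apply the ASTM G48 empirical CPT estimate: CPT(°C) = 2.5*%Cr + 7.6*%Mo + 31.9*%N − 41
2.5*18.9 = 47.25; 7.6*0.8 = 6.08; 31.9*0.37 = 11.803
CPT = 47.25 + 6.08 + 11.803 − 41 = 24.133 °C
Rounded to 0.1 °C: CPT ≈ 24.1 °C

24.1 °C


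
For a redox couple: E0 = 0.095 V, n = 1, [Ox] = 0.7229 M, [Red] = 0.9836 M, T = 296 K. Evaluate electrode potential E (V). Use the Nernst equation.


Apply the Nernst equation: E = E0 + (RT/nF)*ln([Ox]/[Red])
Step 1: RT/nF = 8.314*296/(1*96485) = 0.02550598 V
Step 2: [Ox]/[Red] = 0.7229/0.9836 = 0.734953
Step 3: ln(0.734953) = -0.307949
Step 4: correction = 0.02550598 * -0.307949 = -0.008 V
E = 0.095 + -0.008 = 0.087 V

0.087 V


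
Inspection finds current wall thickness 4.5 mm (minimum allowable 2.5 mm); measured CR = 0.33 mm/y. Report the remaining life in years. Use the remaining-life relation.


Apply the remaining-life relation: RL = (t_current − t_min) / CR
RL = (4.5 − 2.5) / 0.33 = 2.0 / 0.33 = 6.1 years

6.1 years


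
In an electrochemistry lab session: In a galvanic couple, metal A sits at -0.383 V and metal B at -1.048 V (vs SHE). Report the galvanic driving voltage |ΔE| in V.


Driving voltage is the absolute potential difference.
|ΔE| = |-0.383 − (-1.048)| = 0.665 V

0.665 V


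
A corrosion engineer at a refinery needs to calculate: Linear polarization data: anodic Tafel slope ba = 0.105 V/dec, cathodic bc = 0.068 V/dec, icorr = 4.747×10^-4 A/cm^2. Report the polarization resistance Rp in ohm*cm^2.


Apply the Stern-Geary equation: Rp = ba*bc / (2.303*icorr*(ba+bc))
ba*bc = 0.105*0.068 = 0.00714
ba+bc = 0.173; 2.303*icorr*(ba+bc) = 2.303*4.747×10^-4*0.173 = 1.891295×10^-4
Rp = 0.00714 / 1.891295×10^-4 = 37.8 ohm*cm^2

37.8 ohm*cm^2


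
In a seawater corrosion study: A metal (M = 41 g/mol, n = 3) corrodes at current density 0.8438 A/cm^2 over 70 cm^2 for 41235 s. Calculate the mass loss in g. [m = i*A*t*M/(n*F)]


Apply Faraday's law: m = i*A*t*M / (n*F)
Total charge passed Q = i*A*t = 0.8438*70*41235 = 2435586.51 C
m = Q*M/(n*F) = 2435586.51*41/(3*96485) = 344.9899 g

344.9899 g


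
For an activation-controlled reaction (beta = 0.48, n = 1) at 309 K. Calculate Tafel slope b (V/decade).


Apply the Tafel slope relation: b = 2.303*R*T/(beta*n*F)
Numerator: 2.303 * 8.314 * 309 = 5916.47
Denominator: 0.48 * 1 * 96485 = 46312.8
b = 5916.47 / 46312.8 = 0.1278 V/decade

0.1278 V/decade


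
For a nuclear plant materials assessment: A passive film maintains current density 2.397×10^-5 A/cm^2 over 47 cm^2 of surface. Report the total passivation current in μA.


I = i_pass * A, then convert A → μA (×10^6)
I = 2.397×10^-5 * 47 * 10^6 = 1126.59 μA

1126.59 μA


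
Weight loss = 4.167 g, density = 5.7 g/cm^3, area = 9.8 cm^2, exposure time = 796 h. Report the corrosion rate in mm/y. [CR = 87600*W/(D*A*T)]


Apply the mm/y weight-loss relation: CR = 87600 * W / (D * A * T)
Numerator: 87600 * 4.167 = 365029.2
Denominator: 5.7 * 9.8 * 796 = 44464.56
CR = 365029.2 / 44464.56 = 8.2094 mm/y

8.2094 mm/y


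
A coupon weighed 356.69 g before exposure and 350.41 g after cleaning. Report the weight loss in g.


Weight loss = initial − final
WL = 356.69 − 350.41 = 6.28 g

6.28 g


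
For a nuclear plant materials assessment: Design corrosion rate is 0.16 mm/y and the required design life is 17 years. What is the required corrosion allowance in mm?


Corrosion allowance = CR × design life
CA = 0.16 * 17 = 2.72 mm

2.72 mm


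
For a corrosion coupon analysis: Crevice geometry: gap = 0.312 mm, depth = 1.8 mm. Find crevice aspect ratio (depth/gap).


Aspect ratio = depth / gap
Ratio = 1.8 / 0.312 = 5.8

5.8


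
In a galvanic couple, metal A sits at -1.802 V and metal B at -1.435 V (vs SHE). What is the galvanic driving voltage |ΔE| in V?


Driving voltage is the absolute potential difference.
|ΔE| = |-1.802 − (-1.435)| = 0.367 V

0.367 V


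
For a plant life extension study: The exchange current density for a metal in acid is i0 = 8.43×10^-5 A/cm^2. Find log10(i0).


i0 = 8.43×10^-5 A/cm^2
log10(i0) = -4.074

-4.074


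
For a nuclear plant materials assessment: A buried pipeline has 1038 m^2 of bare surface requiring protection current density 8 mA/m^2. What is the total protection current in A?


I = area * current density, then convert mA → A (÷1000)
I = 1038 * 8 / 1000 = 8.3 A

8.3 A


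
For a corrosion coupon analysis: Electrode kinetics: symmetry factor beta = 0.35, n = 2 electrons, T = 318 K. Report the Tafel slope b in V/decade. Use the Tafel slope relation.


Apply the Tafel slope relation: b = 2.303*R*T/(beta*n*F)
Numerator: 2.303 * 8.314 * 318 = 6088.79
Denominator: 0.35 * 2 * 96485 = 67539.5
b = 6088.79 / 67539.5 = 0.09 V/decade

0.09 V/decade


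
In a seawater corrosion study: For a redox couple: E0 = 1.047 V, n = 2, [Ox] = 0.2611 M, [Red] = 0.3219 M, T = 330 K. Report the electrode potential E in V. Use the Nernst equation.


Apply the Nernst equation: E = E0 + (RT/nF)*ln([Ox]/[Red])
Step 1: RT/nF = 8.314*330/(2*96485) = 0.01421786 V
Step 2: [Ox]/[Red] = 0.2611/0.3219 = 0.811121
Step 3: ln(0.811121) = -0.209338
Step 4: correction = 0.01421786 * -0.209338 = -0.003 V
E = 1.047 + -0.003 = 1.044 V

1.044 V


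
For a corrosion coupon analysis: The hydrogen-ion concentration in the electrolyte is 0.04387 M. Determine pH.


pH = −log10[H+]
pH = −log10(0.04387) = 1.36

1.36


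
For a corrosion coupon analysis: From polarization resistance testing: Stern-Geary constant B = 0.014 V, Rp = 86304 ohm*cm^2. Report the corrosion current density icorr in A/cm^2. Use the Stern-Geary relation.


Apply the Stern-Geary relation: icorr = B / Rp
icorr = 0.014 / 86304 = 1.622×10^-7 A/cm^2

1.622×10^-7 A/cm^2


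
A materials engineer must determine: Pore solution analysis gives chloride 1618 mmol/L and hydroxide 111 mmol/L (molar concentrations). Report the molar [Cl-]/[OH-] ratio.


Threshold parameter = [Cl-] / [OH-] (molar basis; both in mmol/L, so units cancel)
Ratio = 1618 / 111 = 14.58

14.58


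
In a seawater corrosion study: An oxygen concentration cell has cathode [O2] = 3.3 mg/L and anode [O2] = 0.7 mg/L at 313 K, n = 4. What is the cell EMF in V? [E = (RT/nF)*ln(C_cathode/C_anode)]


Apply the Nernst concentration-cell relation: E = (RT/nF)*ln(C_cathode/C_anode)
RT/nF = 8.314*313/(4*96485) = 0.00674271 V
ln(3.3/0.7) = 1.5506
E = 0.00674271 * 1.5506 = 0.01046 V

0.01046 V


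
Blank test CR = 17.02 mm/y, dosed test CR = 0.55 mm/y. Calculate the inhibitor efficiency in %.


Apply the inhibitor-efficiency definition: IE = (CR_blank − CR_inh)/CR_blank × 100
IE = (17.02 − 0.55) / 17.02 × 100
IE = 16.47 / 17.02 × 100 = 96.8 %

96.8 %


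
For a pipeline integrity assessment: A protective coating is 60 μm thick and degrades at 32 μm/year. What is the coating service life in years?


Service life = thickness / degradation rate
Life = 60 / 32 = 1.9 years

1.9 years


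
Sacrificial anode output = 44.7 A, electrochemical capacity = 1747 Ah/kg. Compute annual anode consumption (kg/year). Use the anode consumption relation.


Annual consumption = current * hours per year / capacity
Rate = 44.7 * 8760 / 1747 = 224.1 kg/year

224.1 kg/year


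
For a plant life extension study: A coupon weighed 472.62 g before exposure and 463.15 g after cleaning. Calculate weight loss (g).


Weight loss = initial − final
WL = 472.62 − 463.15 = 9.47 g

9.47 g


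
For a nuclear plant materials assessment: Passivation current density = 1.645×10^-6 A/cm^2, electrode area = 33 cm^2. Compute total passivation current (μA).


I = i_pass * A, then convert A → μA (×10^6)
I = 1.645×10^-6 * 33 * 10^6 = 54.29 μA

54.29 μA


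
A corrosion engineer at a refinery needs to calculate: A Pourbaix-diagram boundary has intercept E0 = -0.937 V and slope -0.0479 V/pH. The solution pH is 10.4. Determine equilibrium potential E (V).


Apply the Pourbaix line equation: E = E0 + slope*pH
E = -0.937 + (-0.0479)*10.4 = -0.937 + (-0.49816) = -1.43516 V
Rounded to 3 decimal places: E = -1.435 V

-1.435 V


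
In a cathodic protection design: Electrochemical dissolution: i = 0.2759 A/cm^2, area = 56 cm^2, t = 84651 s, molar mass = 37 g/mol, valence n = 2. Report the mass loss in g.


Apply Faraday's law: m = i*A*t*M / (n*F)
Total charge passed Q = i*A*t = 0.2759*56*84651 = 1307891.8104 C
m = Q*M/(n*F) = 1307891.8104*37/(2*96485) = 250.7747 g

250.7747 g


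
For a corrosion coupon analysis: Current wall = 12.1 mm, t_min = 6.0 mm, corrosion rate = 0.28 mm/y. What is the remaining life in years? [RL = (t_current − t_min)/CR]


Apply the remaining-life relation: RL = (t_current − t_min) / CR
RL = (12.1 − 6.0) / 0.28 = 6.1 / 0.28 = 21.8 years

21.8 years


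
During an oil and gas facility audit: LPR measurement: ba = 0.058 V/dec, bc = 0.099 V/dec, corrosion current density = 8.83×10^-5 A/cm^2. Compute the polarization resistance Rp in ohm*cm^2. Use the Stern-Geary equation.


Apply the Stern-Geary equation: Rp = ba*bc / (2.303*icorr*(ba+bc))
ba*bc = 0.058*0.099 = 0.005742
ba+bc = 0.157; 2.303*icorr*(ba+bc) = 2.303*8.83×10^-5*0.157 = 3.1926719×10^-5
Rp = 0.005742 / 3.1926719×10^-5 = 179.8 ohm*cm^2

179.8 ohm*cm^2


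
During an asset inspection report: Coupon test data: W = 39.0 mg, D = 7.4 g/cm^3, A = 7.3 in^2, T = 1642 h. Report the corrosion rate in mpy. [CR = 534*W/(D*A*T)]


Apply the mpy weight-loss relation: CR = 534 * W / (D * A * T)
Numerator: 534 * 39.0 = 20826.0
Denominator: 7.4 * 7.3 * 1642 = 88700.84
CR = 20826.0 / 88700.84 = 0.23479 mpy

0.23479 mpy


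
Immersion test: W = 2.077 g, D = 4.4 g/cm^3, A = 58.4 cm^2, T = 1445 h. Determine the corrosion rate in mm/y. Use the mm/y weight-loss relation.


Apply the mm/y weight-loss relation: CR = 87600 * W / (D * A * T)
Numerator: 87600 * 2.077 = 181945.2
Denominator: 4.4 * 58.4 * 1445 = 371307.2
CR = 181945.2 / 371307.2 = 0.490013 mm/y

0.490013 mm/y


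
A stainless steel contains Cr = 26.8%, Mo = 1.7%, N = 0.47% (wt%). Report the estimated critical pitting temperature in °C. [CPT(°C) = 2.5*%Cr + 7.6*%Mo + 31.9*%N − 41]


Apply the ASTM G48 empirical CPT estimate: CPT(°C) = 2.5*%Cr + 7.6*%Mo + 31.9*%N − 41
2.5*26.8 = 67; 7.6*1.7 = 12.92; 31.9*0.47 = 14.993
CPT = 67 + 12.92 + 14.993 − 41 = 53.913 °C
Rounded to 0.1 °C: CPT ≈ 53.9 °C

53.9 °C


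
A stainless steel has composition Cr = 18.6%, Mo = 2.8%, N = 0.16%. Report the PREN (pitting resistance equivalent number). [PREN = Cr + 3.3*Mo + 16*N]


Apply the PREN formula: PREN = Cr + 3.3*Mo + 16*N
PREN = 18.6 + 3.3*2.8 + 16*0.16
PREN = 18.6 + 9.24 + 2.56 = 30.4

30.4


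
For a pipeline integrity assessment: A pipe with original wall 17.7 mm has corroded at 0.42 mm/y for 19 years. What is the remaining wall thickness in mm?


Remaining wall = original − CR × time
t = 17.7 − 0.42*19 = 17.7 − 7.98 = 9.72 mm

9.72 mm


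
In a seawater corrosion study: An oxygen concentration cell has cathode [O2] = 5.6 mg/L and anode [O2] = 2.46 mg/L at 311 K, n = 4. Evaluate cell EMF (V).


Apply the Nernst concentration-cell relation: E = (RT/nF)*ln(C_cathode/C_anode)
RT/nF = 8.314*311/(4*96485) = 0.00669963 V
ln(5.6/2.46) = 0.82261
E = 0.00669963 * 0.82261 = 0.00551 V

0.00551 V


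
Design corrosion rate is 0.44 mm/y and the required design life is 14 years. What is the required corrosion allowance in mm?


Corrosion allowance = CR × design life
CA = 0.44 * 14 = 6.16 mm

6.16 mm


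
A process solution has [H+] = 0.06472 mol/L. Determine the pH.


pH = −log10[H+]
pH = −log10(0.06472) = 1.19

1.19


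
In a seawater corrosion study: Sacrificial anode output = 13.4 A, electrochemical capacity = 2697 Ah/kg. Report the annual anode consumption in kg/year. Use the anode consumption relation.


Annual consumption = current * hours per year / capacity
Rate = 13.4 * 8760 / 2697 = 43.5 kg/year

43.5 kg/year


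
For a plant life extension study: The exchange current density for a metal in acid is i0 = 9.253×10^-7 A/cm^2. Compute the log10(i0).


i0 = 9.253×10^-7 A/cm^2
log10(i0) = -6.034

-6.034


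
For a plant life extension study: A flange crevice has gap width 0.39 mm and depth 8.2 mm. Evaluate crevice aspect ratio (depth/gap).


Aspect ratio = depth / gap
Ratio = 8.2 / 0.39 = 21.0

21.0


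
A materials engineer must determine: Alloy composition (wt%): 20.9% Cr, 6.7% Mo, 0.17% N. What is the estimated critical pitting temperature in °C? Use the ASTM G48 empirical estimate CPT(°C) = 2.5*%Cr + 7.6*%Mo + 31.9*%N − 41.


Apply the ASTM G48 empirical CPT estimate: CPT(°C) = 2.5*%Cr + 7.6*%Mo + 31.9*%N − 41
2.5*20.9 = 52.25; 7.6*6.7 = 50.92; 31.9*0.17 = 5.423
CPT = 52.25 + 50.92 + 5.423 − 41 = 67.593 °C
Rounded to 0.1 °C: CPT ≈ 67.6 °C

67.6 °C


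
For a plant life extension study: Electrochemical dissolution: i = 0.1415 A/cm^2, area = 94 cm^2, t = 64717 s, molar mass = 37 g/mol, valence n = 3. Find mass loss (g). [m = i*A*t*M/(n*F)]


Apply Faraday's law: m = i*A*t*M / (n*F)
Total charge passed Q = i*A*t = 0.1415*94*64717 = 860800.817 C
m = Q*M/(n*F) = 860800.817*37/(3*96485) = 110.033 g

110.033 g


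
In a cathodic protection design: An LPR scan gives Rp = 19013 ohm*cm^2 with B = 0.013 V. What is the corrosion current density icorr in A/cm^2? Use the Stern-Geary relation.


Apply the Stern-Geary relation: icorr = B / Rp
icorr = 0.013 / 19013 = 6.837×10^-7 A/cm^2

6.837×10^-7 A/cm^2


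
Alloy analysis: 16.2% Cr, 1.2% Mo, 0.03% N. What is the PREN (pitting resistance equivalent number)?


Apply the PREN formula: PREN = Cr + 3.3*Mo + 16*N
PREN = 16.2 + 3.3*1.2 + 16*0.03
PREN = 16.2 + 3.96 + 0.48 = 20.64

20.64


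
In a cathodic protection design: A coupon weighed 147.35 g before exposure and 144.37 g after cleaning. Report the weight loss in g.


Weight loss = initial − final
WL = 147.35 − 144.37 = 2.98 g

2.98 g


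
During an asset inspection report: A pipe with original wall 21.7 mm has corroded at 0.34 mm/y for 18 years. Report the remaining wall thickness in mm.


Remaining wall = original − CR × time
t = 21.7 − 0.34*18 = 21.7 − 6.12 = 15.58 mm

15.58 mm


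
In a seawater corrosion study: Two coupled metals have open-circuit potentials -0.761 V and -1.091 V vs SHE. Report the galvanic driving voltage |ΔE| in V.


Driving voltage is the absolute potential difference.
|ΔE| = |-0.761 − (-1.091)| = 0.33 V

0.33 V


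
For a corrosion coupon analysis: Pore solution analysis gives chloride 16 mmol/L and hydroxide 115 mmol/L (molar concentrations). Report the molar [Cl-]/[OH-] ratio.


Threshold parameter = [Cl-] / [OH-] (molar basis; both in mmol/L, so units cancel)
Ratio = 16 / 115 = 0.14

0.14


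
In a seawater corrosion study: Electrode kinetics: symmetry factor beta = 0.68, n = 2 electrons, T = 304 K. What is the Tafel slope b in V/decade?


Apply the Tafel slope relation: b = 2.303*R*T/(beta*n*F)
Numerator: 2.303 * 8.314 * 304 = 5820.73
Denominator: 0.68 * 2 * 96485 = 131219.6
b = 5820.73 / 131219.6 = 0.044 V/decade

0.044 V/decade


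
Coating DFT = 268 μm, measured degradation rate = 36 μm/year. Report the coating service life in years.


Service life = thickness / degradation rate
Life = 268 / 36 = 7.4 years

7.4 years


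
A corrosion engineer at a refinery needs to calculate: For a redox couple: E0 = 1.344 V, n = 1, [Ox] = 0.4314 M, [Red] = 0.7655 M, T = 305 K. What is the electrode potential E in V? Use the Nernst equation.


Apply the Nernst equation: E = E0 + (RT/nF)*ln([Ox]/[Red])
Step 1: RT/nF = 8.314*305/(1*96485) = 0.02628149 V
Step 2: [Ox]/[Red] = 0.4314/0.7655 = 0.563553
Step 3: ln(0.563553) = -0.573494
Step 4: correction = 0.02628149 * -0.573494 = -0.0151 V
E = 1.344 + -0.0151 = 1.3289 V

1.3289 V


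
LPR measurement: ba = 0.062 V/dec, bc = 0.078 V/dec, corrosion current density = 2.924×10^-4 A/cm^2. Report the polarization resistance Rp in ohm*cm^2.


Apply the Stern-Geary equation: Rp = ba*bc / (2.303*icorr*(ba+bc))
ba*bc = 0.062*0.078 = 0.004836
ba+bc = 0.14; 2.303*icorr*(ba+bc) = 2.303*2.924×10^-4*0.14 = 9.4275608×10^-5
Rp = 0.004836 / 9.4275608×10^-5 = 51.3 ohm*cm^2

51.3 ohm*cm^2


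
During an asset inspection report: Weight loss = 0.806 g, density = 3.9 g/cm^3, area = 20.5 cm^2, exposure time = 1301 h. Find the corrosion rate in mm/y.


Apply the mm/y weight-loss relation: CR = 87600 * W / (D * A * T)
Numerator: 87600 * 0.806 = 70605.6
Denominator: 3.9 * 20.5 * 1301 = 104014.95
CR = 70605.6 / 104014.95 = 0.6788 mm/y

0.6788 mm/y


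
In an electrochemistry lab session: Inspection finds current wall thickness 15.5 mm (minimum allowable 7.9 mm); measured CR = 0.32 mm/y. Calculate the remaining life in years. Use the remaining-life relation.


Apply the remaining-life relation: RL = (t_current − t_min) / CR
RL = (15.5 − 7.9) / 0.32 = 7.6 / 0.32 = 23.8 years

23.8 years


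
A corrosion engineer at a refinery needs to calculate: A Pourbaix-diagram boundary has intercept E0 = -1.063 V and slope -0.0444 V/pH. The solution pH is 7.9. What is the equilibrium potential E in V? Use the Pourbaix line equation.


Apply the Pourbaix line equation: E = E0 + slope*pH
E = -1.063 + (-0.0444)*7.9 = -1.063 + (-0.35076) = -1.41376 V
Rounded to 4 decimal places: E = -1.4138 V

-1.4138 V


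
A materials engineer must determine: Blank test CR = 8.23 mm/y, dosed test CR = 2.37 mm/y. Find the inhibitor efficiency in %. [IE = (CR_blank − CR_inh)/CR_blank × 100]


Apply the inhibitor-efficiency definition: IE = (CR_blank − CR_inh)/CR_blank × 100
IE = (8.23 − 2.37) / 8.23 × 100
IE = 5.86 / 8.23 × 100 = 71.2 %

71.2 %


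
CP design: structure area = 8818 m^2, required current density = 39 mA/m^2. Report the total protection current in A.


I = area * current density, then convert mA → A (÷1000)
I = 8818 * 39 / 1000 = 343.9 A

343.9 A


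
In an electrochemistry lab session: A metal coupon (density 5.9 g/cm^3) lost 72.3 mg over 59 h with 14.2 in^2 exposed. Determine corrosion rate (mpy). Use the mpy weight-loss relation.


Apply the mpy weight-loss relation: CR = 534 * W / (D * A * T)
Numerator: 534 * 72.3 = 38608.2
Denominator: 5.9 * 14.2 * 59 = 4943.02
CR = 38608.2 / 4943.02 = 7.811 mpy

7.811 mpy


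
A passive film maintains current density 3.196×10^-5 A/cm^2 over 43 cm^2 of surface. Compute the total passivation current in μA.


I = i_pass * A, then convert A → μA (×10^6)
I = 3.196×10^-5 * 43 * 10^6 = 1374.28 μA

1374.28 μA


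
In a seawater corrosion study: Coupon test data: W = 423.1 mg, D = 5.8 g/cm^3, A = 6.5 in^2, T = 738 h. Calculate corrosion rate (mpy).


Apply the mpy weight-loss relation: CR = 534 * W / (D * A * T)
Numerator: 534 * 423.1 = 225935.4
Denominator: 5.8 * 6.5 * 738 = 27822.6
CR = 225935.4 / 27822.6 = 8.12057 mpy

8.12057 mpy


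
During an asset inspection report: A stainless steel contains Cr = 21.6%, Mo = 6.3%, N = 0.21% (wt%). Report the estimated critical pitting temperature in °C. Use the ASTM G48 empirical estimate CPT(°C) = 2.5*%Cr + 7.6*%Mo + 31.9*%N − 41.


Apply the ASTM G48 empirical CPT estimate: CPT(°C) = 2.5*%Cr + 7.6*%Mo + 31.9*%N − 41
2.5*21.6 = 54; 7.6*6.3 = 47.88; 31.9*0.21 = 6.699
CPT = 54 + 47.88 + 6.699 − 41 = 67.579 °C
Rounded to 0.1 °C: CPT ≈ 67.6 °C

67.6 °C


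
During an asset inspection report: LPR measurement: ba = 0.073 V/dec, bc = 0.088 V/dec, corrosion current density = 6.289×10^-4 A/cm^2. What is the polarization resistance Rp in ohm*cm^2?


Apply the Stern-Geary equation: Rp = ba*bc / (2.303*icorr*(ba+bc))
ba*bc = 0.073*0.088 = 0.006424
ba+bc = 0.161; 2.303*icorr*(ba+bc) = 2.303*6.289×10^-4*0.161 = 2.3318543×10^-4
Rp = 0.006424 / 2.3318543×10^-4 = 27.5 ohm*cm^2

27.5 ohm*cm^2


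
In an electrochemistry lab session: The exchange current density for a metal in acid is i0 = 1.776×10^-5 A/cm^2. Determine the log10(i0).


i0 = 1.776×10^-5 A/cm^2
log10(i0) = -4.751

-4.751


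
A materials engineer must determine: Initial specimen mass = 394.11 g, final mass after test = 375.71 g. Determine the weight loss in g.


Weight loss = initial − final
WL = 394.11 − 375.71 = 18.4 g

18.4 g


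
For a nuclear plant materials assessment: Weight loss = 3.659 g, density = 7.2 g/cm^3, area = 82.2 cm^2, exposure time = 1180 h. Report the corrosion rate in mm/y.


Apply the mm/y weight-loss relation: CR = 87600 * W / (D * A * T)
Numerator: 87600 * 3.659 = 320528.4
Denominator: 7.2 * 82.2 * 1180 = 698371.2
CR = 320528.4 / 698371.2 = 0.458966 mm/y

0.458966 mm/y


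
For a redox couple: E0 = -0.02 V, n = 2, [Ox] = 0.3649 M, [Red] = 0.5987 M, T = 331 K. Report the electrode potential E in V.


Apply the Nernst equation: E = E0 + (RT/nF)*ln([Ox]/[Red])
Step 1: RT/nF = 8.314*331/(2*96485) = 0.01426094 V
Step 2: [Ox]/[Red] = 0.3649/0.5987 = 0.609487
Step 3: ln(0.609487) = -0.495138
Step 4: correction = 0.01426094 * -0.495138 = -0.0071 V
E = -0.02 + -0.0071 = -0.0271 V

-0.0271 V


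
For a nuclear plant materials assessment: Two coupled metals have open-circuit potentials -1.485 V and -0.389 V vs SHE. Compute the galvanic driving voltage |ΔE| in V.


Driving voltage is the absolute potential difference.
|ΔE| = |-1.485 − (-0.389)| = 1.096 V

1.096 V


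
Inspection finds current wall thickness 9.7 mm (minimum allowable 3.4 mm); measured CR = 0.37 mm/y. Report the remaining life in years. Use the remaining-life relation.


Apply the remaining-life relation: RL = (t_current − t_min) / CR
RL = (9.7 − 3.4) / 0.37 = 6.3 / 0.37 = 17.0 years

17.0 years


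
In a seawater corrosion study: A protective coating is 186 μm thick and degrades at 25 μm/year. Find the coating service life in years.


Service life = thickness / degradation rate
Life = 186 / 25 = 7.4 years

7.4 years


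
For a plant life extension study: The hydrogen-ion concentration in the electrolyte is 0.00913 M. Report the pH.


pH = −log10[H+]
pH = −log10(0.00913) = 2.04

2.04


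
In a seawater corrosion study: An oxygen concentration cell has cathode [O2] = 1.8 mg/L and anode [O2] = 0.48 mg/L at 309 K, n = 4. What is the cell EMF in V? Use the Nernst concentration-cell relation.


Apply the Nernst concentration-cell relation: E = (RT/nF)*ln(C_cathode/C_anode)
RT/nF = 8.314*309/(4*96485) = 0.00665654 V
ln(1.8/0.48) = 1.32176
E = 0.00665654 * 1.32176 = 0.0088 V

0.0088 V


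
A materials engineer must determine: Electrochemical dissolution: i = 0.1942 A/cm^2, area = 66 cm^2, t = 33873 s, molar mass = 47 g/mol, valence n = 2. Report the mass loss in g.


Apply Faraday's law: m = i*A*t*M / (n*F)
Total charge passed Q = i*A*t = 0.1942*66*33873 = 434157.0156 C
m = Q*M/(n*F) = 434157.0156*47/(2*96485) = 105.744 g

105.744 g


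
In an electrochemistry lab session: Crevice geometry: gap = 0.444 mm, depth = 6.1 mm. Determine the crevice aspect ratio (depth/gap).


Aspect ratio = depth / gap
Ratio = 6.1 / 0.444 = 13.7

13.7


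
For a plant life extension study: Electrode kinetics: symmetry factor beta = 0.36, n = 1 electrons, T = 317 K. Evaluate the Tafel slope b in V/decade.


Apply the Tafel slope relation: b = 2.303*R*T/(beta*n*F)
Numerator: 2.303 * 8.314 * 317 = 6069.64
Denominator: 0.36 * 1 * 96485 = 34734.6
b = 6069.64 / 34734.6 = 0.175 V/decade

0.175 V/decade


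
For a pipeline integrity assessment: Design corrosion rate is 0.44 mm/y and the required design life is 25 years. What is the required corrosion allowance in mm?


Corrosion allowance = CR × design life
CA = 0.44 * 25 = 11.0 mm

11.0 mm


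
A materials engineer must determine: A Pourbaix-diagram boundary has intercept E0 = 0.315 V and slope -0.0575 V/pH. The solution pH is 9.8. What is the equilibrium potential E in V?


Apply the Pourbaix line equation: E = E0 + slope*pH
E = 0.315 + (-0.0575)*9.8 = 0.315 + (-0.5635) = -0.2485 V
Rounded to 4 decimal places: E = -0.2485 V

-0.2485 V


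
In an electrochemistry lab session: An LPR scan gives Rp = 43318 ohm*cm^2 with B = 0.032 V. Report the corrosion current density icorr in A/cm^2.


Apply the Stern-Geary relation: icorr = B / Rp
icorr = 0.032 / 43318 = 7.387×10^-7 A/cm^2

7.387×10^-7 A/cm^2


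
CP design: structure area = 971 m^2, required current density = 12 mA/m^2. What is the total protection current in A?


I = area * current density, then convert mA → A (÷1000)
I = 971 * 12 / 1000 = 11.65 A

11.65 A


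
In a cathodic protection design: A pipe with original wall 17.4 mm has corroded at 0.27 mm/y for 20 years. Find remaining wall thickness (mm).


Remaining wall = original − CR × time
t = 17.4 − 0.27*20 = 17.4 − 5.4 = 12.0 mm

12.0 mm


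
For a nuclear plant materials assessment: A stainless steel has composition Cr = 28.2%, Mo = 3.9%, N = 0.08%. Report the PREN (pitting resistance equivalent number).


Apply the PREN formula: PREN = Cr + 3.3*Mo + 16*N
PREN = 28.2 + 3.3*3.9 + 16*0.08
PREN = 28.2 + 12.87 + 1.28 = 42.35

42.35


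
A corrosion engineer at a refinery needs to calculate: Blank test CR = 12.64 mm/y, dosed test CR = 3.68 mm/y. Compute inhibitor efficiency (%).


Apply the inhibitor-efficiency definition: IE = (CR_blank − CR_inh)/CR_blank × 100
IE = (12.64 − 3.68) / 12.64 × 100
IE = 8.96 / 12.64 × 100 = 70.9 %

70.9 %


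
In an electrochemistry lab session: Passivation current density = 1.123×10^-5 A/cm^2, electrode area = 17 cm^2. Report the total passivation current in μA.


I = i_pass * A, then convert A → μA (×10^6)
I = 1.123×10^-5 * 17 * 10^6 = 190.91 μA

190.91 μA


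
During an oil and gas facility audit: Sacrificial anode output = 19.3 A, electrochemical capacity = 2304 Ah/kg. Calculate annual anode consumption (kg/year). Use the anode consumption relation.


Annual consumption = current * hours per year / capacity
Rate = 19.3 * 8760 / 2304 = 73.4 kg/year

73.4 kg/year


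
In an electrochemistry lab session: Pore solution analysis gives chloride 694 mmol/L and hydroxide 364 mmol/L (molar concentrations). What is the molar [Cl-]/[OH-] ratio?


Threshold parameter = [Cl-] / [OH-] (molar basis; both in mmol/L, so units cancel)
Ratio = 694 / 364 = 1.91

1.91


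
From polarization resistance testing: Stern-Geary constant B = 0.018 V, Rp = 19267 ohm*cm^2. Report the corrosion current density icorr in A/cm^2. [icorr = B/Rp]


Apply the Stern-Geary relation: icorr = B / Rp
icorr = 0.018 / 19267 = 9.342×10^-7 A/cm^2

9.342×10^-7 A/cm^2


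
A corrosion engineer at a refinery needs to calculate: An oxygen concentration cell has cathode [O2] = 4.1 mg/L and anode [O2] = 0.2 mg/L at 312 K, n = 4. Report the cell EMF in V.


Apply the Nernst concentration-cell relation: E = (RT/nF)*ln(C_cathode/C_anode)
RT/nF = 8.314*312/(4*96485) = 0.00672117 V
ln(4.1/0.2) = 3.02042
E = 0.00672117 * 3.02042 = 0.0203 V

0.0203 V


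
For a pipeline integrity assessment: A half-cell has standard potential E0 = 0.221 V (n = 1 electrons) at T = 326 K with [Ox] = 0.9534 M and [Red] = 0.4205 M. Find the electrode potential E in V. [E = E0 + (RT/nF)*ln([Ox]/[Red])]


Apply the Nernst equation: E = E0 + (RT/nF)*ln([Ox]/[Red])
Step 1: RT/nF = 8.314*326/(1*96485) = 0.02809104 V
Step 2: [Ox]/[Red] = 0.9534/0.4205 = 2.267301
Step 3: ln(2.267301) = 0.81859
Step 4: correction = 0.02809104 * 0.81859 = 0.023 V
E = 0.221 + 0.023 = 0.244 V

0.244 V


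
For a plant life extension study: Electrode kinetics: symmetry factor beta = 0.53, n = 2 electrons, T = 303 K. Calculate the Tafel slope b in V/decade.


Apply the Tafel slope relation: b = 2.303*R*T/(beta*n*F)
Numerator: 2.303 * 8.314 * 303 = 5801.58
Denominator: 0.53 * 2 * 96485 = 102274.1
b = 5801.58 / 102274.1 = 0.0567 V/decade

0.0567 V/decade


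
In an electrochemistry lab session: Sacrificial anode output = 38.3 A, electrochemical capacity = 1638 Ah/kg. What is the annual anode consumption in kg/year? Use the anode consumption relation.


Annual consumption = current * hours per year / capacity
Rate = 38.3 * 8760 / 1638 = 204.8 kg/year

204.8 kg/year


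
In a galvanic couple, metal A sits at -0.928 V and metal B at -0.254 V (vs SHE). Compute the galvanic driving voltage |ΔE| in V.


Driving voltage is the absolute potential difference.
|ΔE| = |-0.928 − (-0.254)| = 0.674 V

0.674 V


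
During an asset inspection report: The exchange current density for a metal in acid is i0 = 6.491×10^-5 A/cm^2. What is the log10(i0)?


i0 = 6.491×10^-5 A/cm^2
log10(i0) = -4.188

-4.188


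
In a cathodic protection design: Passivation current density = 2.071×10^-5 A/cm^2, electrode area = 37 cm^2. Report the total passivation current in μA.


I = i_pass * A, then convert A → μA (×10^6)
I = 2.071×10^-5 * 37 * 10^6 = 766.27 μA

766.27 μA


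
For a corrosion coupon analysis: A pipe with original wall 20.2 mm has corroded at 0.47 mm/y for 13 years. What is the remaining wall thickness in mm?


Remaining wall = original − CR × time
t = 20.2 − 0.47*13 = 20.2 − 6.11 = 14.09 mm

14.09 mm


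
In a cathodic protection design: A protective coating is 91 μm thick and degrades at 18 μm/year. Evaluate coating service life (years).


Service life = thickness / degradation rate
Life = 91 / 18 = 5.1 years

5.1 years


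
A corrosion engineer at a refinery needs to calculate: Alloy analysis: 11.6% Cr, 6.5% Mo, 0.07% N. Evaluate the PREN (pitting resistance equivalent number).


Apply the PREN formula: PREN = Cr + 3.3*Mo + 16*N
PREN = 11.6 + 3.3*6.5 + 16*0.07
PREN = 11.6 + 21.45 + 1.12 = 34.17

34.17


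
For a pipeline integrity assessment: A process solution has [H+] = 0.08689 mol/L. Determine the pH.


pH = −log10[H+]
pH = −log10(0.08689) = 1.06

1.06


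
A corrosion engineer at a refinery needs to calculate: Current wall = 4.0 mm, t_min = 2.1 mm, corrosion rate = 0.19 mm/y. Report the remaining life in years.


Apply the remaining-life relation: RL = (t_current − t_min) / CR
RL = (4.0 − 2.1) / 0.19 = 1.9 / 0.19 = 10.0 years

10.0 years


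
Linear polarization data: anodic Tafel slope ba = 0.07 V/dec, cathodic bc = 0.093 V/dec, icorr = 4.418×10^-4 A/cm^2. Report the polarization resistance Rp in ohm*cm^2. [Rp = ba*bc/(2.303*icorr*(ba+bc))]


Apply the Stern-Geary equation: Rp = ba*bc / (2.303*icorr*(ba+bc))
ba*bc = 0.07*0.093 = 0.00651
ba+bc = 0.163; 2.303*icorr*(ba+bc) = 2.303*4.418×10^-4*0.163 = 1.6584686×10^-4
Rp = 0.00651 / 1.6584686×10^-4 = 39.25 ohm*cm^2

39.25 ohm*cm^2


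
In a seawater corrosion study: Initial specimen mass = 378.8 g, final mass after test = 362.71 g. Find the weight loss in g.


Weight loss = initial − final
WL = 378.8 − 362.71 = 16.09 g

16.09 g


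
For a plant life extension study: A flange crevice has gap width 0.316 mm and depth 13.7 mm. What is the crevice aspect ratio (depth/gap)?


Aspect ratio = depth / gap
Ratio = 13.7 / 0.316 = 43.4

43.4


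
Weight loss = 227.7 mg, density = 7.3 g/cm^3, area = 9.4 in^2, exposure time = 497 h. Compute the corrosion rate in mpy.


Apply the mpy weight-loss relation: CR = 534 * W / (D * A * T)
Numerator: 534 * 227.7 = 121591.8
Denominator: 7.3 * 9.4 * 497 = 34104.14
CR = 121591.8 / 34104.14 = 3.5653 mpy

3.5653 mpy


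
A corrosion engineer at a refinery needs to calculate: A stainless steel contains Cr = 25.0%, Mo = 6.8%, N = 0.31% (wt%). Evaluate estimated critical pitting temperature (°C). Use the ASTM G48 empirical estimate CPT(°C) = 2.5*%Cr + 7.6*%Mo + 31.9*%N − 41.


Apply the ASTM G48 empirical CPT estimate: CPT(°C) = 2.5*%Cr + 7.6*%Mo + 31.9*%N − 41
2.5*25.0 = 62.5; 7.6*6.8 = 51.68; 31.9*0.31 = 9.889
CPT = 62.5 + 51.68 + 9.889 − 41 = 83.069 °C
Rounded to 0.1 °C: CPT ≈ 83.1 °C

83.1 °C


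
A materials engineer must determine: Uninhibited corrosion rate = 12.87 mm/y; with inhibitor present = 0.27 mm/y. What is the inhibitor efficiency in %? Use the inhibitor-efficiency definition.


Apply the inhibitor-efficiency definition: IE = (CR_blank − CR_inh)/CR_blank × 100
IE = (12.87 − 0.27) / 12.87 × 100
IE = 12.6 / 12.87 × 100 = 97.9 %

97.9 %


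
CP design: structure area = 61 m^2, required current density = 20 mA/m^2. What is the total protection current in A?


I = area * current density, then convert mA → A (÷1000)
I = 61 * 20 / 1000 = 1.22 A

1.22 A


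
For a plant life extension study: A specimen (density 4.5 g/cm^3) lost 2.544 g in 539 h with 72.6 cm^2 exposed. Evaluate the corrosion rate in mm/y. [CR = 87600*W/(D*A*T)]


Apply the mm/y weight-loss relation: CR = 87600 * W / (D * A * T)
Numerator: 87600 * 2.544 = 222854.4
Denominator: 4.5 * 72.6 * 539 = 176091.3
CR = 222854.4 / 176091.3 = 1.2656 mm/y

1.2656 mm/y
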